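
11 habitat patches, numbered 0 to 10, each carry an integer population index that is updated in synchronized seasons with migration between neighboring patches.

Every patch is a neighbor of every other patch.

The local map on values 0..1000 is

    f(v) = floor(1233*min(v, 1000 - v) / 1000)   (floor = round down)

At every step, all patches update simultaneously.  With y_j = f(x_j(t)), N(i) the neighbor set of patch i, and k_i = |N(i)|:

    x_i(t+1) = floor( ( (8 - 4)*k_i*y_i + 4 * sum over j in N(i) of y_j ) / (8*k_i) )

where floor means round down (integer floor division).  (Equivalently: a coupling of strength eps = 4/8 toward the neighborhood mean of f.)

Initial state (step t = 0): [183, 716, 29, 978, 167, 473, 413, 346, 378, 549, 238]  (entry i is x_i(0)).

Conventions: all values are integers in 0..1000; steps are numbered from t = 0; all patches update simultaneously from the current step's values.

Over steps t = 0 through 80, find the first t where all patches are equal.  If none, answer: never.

Answer: 12
Key observation: Synchronization is absorbing here: once all patches are equal they stay equal, and step 12 is the first all-equal step.

Derivation:
t=0: [183, 716, 29, 978, 167, 473, 413, 346, 378, 549, 238]  (not all equal)
t=1: [285, 341, 199, 195, 276, 446, 412, 375, 393, 433, 315]  (not all equal)
t=2: [383, 414, 336, 333, 378, 473, 454, 433, 443, 465, 400]  (not all equal)
t=3: [490, 507, 464, 462, 487, 540, 529, 517, 523, 535, 499]  (not all equal)
t=4: [595, 596, 580, 579, 593, 578, 584, 591, 588, 581, 600]  (not all equal)
t=5: [503, 503, 511, 512, 504, 513, 509, 506, 507, 511, 501]  (not all equal)
t=6: [609, 609, 604, 604, 608, 603, 606, 607, 606, 604, 610]  (not all equal)
t=7: [483, 483, 486, 486, 484, 486, 484, 484, 484, 486, 482]  (not all equal)
t=8: [595, 595, 597, 597, 596, 597, 596, 596, 596, 597, 595]  (not all equal)
t=9: [498, 498, 496, 496, 497, 496, 497, 497, 497, 496, 498]  (not all equal)
t=10: [613, 613, 611, 611, 612, 611, 612, 612, 612, 611, 613]  (not all equal)
t=11: [477, 477, 478, 478, 478, 478, 478, 478, 478, 478, 477]  (not all equal)
t=12: [588, 588, 588, 588, 588, 588, 588, 588, 588, 588, 588]  (all equal)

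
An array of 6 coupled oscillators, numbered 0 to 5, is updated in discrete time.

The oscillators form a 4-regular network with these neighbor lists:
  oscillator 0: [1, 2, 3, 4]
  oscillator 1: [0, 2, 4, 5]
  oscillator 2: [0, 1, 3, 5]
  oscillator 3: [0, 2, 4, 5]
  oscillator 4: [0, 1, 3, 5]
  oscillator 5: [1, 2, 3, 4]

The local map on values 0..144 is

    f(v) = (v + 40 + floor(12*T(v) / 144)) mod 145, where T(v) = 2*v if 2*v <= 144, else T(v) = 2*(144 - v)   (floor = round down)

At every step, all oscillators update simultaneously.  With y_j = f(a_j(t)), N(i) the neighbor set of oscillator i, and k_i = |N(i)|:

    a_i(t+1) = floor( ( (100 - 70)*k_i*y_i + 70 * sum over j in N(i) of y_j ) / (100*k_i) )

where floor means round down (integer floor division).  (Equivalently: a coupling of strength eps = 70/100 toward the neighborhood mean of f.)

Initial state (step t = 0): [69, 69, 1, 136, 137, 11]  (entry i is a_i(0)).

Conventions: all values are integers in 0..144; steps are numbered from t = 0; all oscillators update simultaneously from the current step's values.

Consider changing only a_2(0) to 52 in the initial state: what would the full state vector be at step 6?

Simulating step by step:
t=0: [69, 69, 52, 136, 137, 11]
t=1: [85, 89, 86, 62, 66, 65]
t=2: [128, 129, 127, 121, 122, 122]
t=3: [23, 23, 22, 21, 21, 21]
t=4: [65, 65, 65, 64, 64, 64]
t=5: [114, 114, 114, 114, 114, 114]
t=6: [14, 14, 14, 14, 14, 14]

Answer: [14, 14, 14, 14, 14, 14]
Key observation: This trace re-runs the system from the modified initial state.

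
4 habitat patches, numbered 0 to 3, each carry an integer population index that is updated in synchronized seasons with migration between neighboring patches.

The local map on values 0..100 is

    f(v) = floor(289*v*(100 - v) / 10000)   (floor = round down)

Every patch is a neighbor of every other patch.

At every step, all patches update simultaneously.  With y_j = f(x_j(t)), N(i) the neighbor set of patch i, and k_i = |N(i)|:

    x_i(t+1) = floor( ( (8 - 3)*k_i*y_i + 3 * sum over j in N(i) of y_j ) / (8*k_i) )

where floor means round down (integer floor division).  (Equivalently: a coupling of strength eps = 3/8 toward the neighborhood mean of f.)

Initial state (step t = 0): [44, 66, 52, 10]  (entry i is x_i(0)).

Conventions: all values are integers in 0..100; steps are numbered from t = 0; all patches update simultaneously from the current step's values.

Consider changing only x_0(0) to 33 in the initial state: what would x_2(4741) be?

Answer: x_2(4741) = 62
Key observation: The state at step 3, [62, 62, 62, 62], reappears at step 5: the system is in a cycle of period 2 from step 3 on.  Therefore the state at step 4741 equals the state at step 3 + ((4741 - 3) mod 2) = 3, which is [62, 62, 62, 62].

Derivation:
t=0: [33, 66, 52, 10]
t=1: [59, 60, 64, 41]
t=2: [68, 68, 67, 68]
t=3: [62, 62, 62, 62]
t=4: [68, 68, 68, 68]
t=5: [62, 62, 62, 62]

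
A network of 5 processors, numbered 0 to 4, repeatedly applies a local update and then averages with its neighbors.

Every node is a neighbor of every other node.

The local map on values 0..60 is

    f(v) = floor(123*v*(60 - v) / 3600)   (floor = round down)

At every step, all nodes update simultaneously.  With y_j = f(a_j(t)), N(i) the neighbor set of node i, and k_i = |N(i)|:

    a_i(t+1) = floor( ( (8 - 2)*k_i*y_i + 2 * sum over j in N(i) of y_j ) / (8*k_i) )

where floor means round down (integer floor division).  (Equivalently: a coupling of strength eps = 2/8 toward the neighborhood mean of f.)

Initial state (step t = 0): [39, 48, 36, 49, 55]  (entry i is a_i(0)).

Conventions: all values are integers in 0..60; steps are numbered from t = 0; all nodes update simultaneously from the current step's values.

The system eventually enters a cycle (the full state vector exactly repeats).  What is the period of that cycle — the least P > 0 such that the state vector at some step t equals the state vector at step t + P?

Simulating step by step:
t=0: [39, 48, 36, 49, 55]
t=1: [24, 19, 26, 18, 12]
t=2: [28, 25, 28, 25, 21]
t=3: [29, 29, 29, 29, 27]
t=4: [30, 30, 30, 30, 30]
t=5: [30, 30, 30, 30, 30]

Answer: 1
Key observation: The state at step 4, [30, 30, 30, 30, 30], reappears at step 5 — and no state repeats earlier — so the cycle the system enters has period 1.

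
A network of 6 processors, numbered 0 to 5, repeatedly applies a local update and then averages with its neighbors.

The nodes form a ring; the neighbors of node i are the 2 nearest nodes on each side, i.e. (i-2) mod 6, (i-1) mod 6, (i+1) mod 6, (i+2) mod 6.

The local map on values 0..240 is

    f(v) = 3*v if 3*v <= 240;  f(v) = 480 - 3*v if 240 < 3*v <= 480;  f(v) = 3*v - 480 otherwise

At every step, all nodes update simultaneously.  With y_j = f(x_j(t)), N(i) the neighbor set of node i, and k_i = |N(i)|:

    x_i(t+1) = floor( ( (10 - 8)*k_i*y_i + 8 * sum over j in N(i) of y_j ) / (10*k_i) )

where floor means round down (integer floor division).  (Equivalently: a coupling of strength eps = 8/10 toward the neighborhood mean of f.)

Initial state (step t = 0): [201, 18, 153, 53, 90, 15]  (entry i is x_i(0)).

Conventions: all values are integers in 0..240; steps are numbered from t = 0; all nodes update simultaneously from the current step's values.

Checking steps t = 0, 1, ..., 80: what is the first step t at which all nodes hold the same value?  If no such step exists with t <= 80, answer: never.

Answer: 8
Key observation: Synchronization is absorbing here: once all nodes are equal they stay equal, and step 8 is the first all-equal step.

Derivation:
t=0: [201, 18, 153, 53, 90, 15]  (not all equal)
t=1: [90, 80, 113, 97, 111, 118]  (not all equal)
t=2: [172, 181, 185, 168, 162, 182]  (not all equal)
t=3: [49, 52, 40, 46, 41, 39]  (not all equal)
t=4: [132, 135, 136, 130, 129, 136]  (not all equal)
t=5: [79, 78, 82, 80, 82, 82]  (not all equal)
t=6: [234, 235, 235, 235, 235, 235]  (not all equal)
t=7: [224, 224, 224, 225, 224, 224]  (not all equal)
t=8: [192, 192, 192, 192, 192, 192]  (all equal)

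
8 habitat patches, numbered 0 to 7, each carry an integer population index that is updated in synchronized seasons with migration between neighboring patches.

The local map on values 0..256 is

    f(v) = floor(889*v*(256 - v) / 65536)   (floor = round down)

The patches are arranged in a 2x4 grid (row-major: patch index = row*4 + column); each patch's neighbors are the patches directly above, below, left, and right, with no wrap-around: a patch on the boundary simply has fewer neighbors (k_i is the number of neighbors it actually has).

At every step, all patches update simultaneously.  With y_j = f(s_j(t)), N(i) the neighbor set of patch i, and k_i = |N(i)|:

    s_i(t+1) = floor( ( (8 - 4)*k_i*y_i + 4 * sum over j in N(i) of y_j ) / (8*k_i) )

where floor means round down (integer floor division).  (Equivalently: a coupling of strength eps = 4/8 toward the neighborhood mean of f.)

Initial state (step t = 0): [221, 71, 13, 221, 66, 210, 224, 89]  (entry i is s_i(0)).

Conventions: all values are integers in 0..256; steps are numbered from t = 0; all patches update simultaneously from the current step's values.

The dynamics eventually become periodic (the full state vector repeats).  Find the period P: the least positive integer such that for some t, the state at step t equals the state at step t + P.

Simulating step by step:
t=0: [221, 71, 13, 221, 66, 210, 224, 89]
t=1: [139, 135, 84, 112, 143, 139, 110, 150]
t=2: [220, 216, 206, 211, 219, 219, 213, 216]
t=3: [110, 117, 131, 128, 108, 112, 122, 121]
t=4: [217, 219, 221, 221, 216, 218, 220, 221]
t=5: [113, 109, 105, 104, 115, 111, 106, 104]
t=6: [218, 217, 215, 214, 218, 217, 215, 214]
t=7: [112, 114, 118, 120, 112, 114, 118, 120]
t=8: [218, 219, 220, 220, 218, 219, 220, 220]
t=9: [111, 109, 107, 107, 111, 109, 107, 107]
t=10: [217, 217, 216, 216, 217, 217, 216, 216]
t=11: [114, 114, 116, 117, 114, 114, 116, 117]
t=12: [219, 219, 219, 220, 219, 219, 219, 220]
t=13: [109, 109, 108, 107, 109, 109, 108, 107]
t=14: [217, 216, 216, 216, 217, 216, 216, 216]
t=15: [114, 116, 117, 117, 114, 116, 117, 117]
t=16: [219, 219, 220, 220, 219, 219, 220, 220]
t=17: [109, 108, 107, 107, 109, 108, 107, 107]
t=18: [216, 216, 216, 216, 216, 216, 216, 216]
t=19: [117, 117, 117, 117, 117, 117, 117, 117]
t=20: [220, 220, 220, 220, 220, 220, 220, 220]
t=21: [107, 107, 107, 107, 107, 107, 107, 107]
t=22: [216, 216, 216, 216, 216, 216, 216, 216]

Answer: 4
Key observation: The state at step 18, [216, 216, 216, 216, 216, 216, 216, 216], reappears at step 22 — and no state repeats earlier — so the cycle the system enters has period 4.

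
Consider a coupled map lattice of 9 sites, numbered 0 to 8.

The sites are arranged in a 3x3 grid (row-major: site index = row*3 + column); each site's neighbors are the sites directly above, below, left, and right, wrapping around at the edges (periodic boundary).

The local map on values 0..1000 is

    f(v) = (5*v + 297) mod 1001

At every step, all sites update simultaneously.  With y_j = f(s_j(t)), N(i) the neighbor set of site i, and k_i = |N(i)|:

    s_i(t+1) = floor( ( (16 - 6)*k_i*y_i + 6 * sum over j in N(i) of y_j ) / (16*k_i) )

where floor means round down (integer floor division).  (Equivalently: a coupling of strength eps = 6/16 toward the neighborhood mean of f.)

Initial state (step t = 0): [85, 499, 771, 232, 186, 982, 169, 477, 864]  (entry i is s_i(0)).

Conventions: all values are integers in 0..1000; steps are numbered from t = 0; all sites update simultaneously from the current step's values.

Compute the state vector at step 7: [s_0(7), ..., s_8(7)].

Simulating step by step:
t=0: [85, 499, 771, 232, 186, 982, 169, 477, 864]
t=1: [595, 660, 310, 406, 340, 261, 319, 590, 492]
t=2: [417, 592, 736, 461, 787, 649, 706, 455, 713]
t=3: [486, 360, 799, 559, 326, 586, 740, 559, 809]
t=4: [590, 249, 309, 324, 625, 293, 737, 276, 360]
t=5: [459, 542, 679, 797, 533, 688, 792, 613, 364]
t=6: [483, 246, 565, 411, 728, 650, 283, 349, 262]
t=7: [603, 497, 298, 490, 720, 528, 604, 285, 511]

Answer: [603, 497, 298, 490, 720, 528, 604, 285, 511]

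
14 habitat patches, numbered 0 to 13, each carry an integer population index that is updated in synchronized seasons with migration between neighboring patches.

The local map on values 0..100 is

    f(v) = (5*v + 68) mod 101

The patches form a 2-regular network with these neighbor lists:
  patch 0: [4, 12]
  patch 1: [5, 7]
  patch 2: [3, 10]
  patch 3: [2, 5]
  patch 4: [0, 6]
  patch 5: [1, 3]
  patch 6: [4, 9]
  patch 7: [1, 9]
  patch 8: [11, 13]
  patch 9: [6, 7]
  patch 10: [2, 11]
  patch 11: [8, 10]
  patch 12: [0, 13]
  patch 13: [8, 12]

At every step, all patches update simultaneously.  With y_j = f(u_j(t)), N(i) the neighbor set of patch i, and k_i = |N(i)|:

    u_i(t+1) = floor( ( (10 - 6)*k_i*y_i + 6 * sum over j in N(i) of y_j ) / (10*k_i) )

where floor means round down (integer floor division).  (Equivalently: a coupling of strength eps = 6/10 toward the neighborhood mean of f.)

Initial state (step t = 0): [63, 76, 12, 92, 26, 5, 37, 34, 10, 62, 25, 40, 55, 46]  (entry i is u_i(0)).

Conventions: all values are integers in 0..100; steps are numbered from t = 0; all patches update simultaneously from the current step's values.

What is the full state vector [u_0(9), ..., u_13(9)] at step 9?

Simulating step by step:
t=0: [63, 76, 12, 92, 26, 5, 37, 34, 10, 62, 25, 40, 55, 46]
t=1: [73, 56, 45, 45, 78, 57, 72, 50, 55, 56, 64, 59, 68, 55]
t=2: [29, 37, 89, 78, 37, 60, 39, 33, 46, 29, 79, 61, 22, 29]
t=3: [42, 49, 37, 43, 42, 57, 43, 31, 62, 32, 47, 74, 37, 56]
t=4: [68, 25, 44, 62, 77, 47, 63, 19, 53, 41, 25, 36, 56, 55]
t=5: [29, 55, 84, 55, 44, 50, 68, 73, 37, 71, 76, 55, 31, 38]
t=6: [36, 29, 58, 45, 38, 30, 33, 29, 49, 17, 54, 44, 28, 44]
t=7: [37, 12, 59, 57, 45, 37, 44, 23, 55, 33, 56, 47, 42, 39]
t=8: [70, 50, 52, 53, 77, 43, 71, 50, 34, 62, 36, 25, 64, 59]
t=9: [45, 34, 32, 43, 29, 45, 44, 33, 60, 40, 53, 61, 56, 60]

Answer: [45, 34, 32, 43, 29, 45, 44, 33, 60, 40, 53, 61, 56, 60]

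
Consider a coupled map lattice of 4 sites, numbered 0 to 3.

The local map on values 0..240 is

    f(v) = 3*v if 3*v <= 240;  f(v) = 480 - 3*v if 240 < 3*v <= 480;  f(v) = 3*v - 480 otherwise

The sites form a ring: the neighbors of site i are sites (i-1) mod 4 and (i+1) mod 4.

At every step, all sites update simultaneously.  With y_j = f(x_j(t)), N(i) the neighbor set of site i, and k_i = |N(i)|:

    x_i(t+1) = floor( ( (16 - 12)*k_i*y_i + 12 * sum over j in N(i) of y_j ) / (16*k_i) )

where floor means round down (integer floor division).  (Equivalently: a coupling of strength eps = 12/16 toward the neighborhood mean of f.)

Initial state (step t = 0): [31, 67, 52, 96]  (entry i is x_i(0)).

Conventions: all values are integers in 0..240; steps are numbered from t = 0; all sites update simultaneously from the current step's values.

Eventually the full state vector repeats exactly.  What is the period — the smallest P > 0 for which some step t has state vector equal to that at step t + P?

Simulating step by step:
t=0: [31, 67, 52, 96]
t=1: [170, 143, 186, 141]
t=2: [48, 53, 60, 54]
t=3: [156, 161, 165, 162]
t=4: [6, 10, 7, 11]
t=5: [28, 22, 28, 22]
t=6: [70, 79, 70, 79]
t=7: [230, 216, 230, 216]
t=8: [178, 199, 178, 199]
t=9: [101, 69, 101, 69]
t=10: [199, 184, 199, 184]
t=11: [83, 105, 83, 105]
t=12: [181, 214, 181, 214]
t=13: [137, 87, 137, 87]
t=14: [181, 106, 181, 106]
t=15: [137, 87, 137, 87]

Answer: 2
Key observation: The state at step 13, [137, 87, 137, 87], reappears at step 15 — and no state repeats earlier — so the cycle the system enters has period 2.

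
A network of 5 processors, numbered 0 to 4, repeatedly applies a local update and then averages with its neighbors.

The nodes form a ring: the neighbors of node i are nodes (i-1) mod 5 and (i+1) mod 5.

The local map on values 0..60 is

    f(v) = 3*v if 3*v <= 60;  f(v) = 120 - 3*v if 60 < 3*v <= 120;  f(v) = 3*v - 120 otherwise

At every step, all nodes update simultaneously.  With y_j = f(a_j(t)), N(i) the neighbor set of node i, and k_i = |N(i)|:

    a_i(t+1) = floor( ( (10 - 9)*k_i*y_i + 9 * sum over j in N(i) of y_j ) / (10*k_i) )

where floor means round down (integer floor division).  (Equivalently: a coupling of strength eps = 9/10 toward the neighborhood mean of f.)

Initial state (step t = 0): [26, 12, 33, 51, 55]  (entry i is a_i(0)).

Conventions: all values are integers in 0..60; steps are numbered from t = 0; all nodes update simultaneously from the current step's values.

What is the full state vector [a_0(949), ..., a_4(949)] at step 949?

Simulating step by step:
t=0: [26, 12, 33, 51, 55]
t=1: [40, 31, 33, 33, 38]
t=2: [14, 12, 23, 14, 10]
t=3: [33, 45, 40, 40, 40]
t=4: [8, 10, 6, 0, 9]
t=5: [28, 21, 15, 20, 13]
t=6: [46, 42, 57, 43, 47]
t=7: [13, 31, 11, 33, 14]
t=8: [34, 35, 24, 35, 31]
t=9: [20, 31, 18, 35, 17]
t=10: [41, 54, 24, 48, 38]
t=11: [21, 27, 34, 26, 12]
t=12: [39, 37, 38, 28, 48]
t=13: [15, 4, 20, 17, 19]
t=14: [35, 48, 34, 57, 48]
t=15: [23, 17, 35, 24, 32]
t=16: [38, 34, 46, 22, 46]
t=17: [16, 12, 34, 21, 28]
t=18: [37, 33, 43, 30, 50]
t=19: [23, 10, 23, 20, 20]
t=20: [45, 48, 45, 55, 55]
t=21: [32, 15, 32, 31, 31]
t=22: [34, 26, 34, 25, 25]
t=23: [40, 20, 40, 32, 32]
t=24: [37, 6, 37, 13, 13]
t=25: [26, 9, 26, 25, 25]
t=26: [36, 40, 36, 43, 43]
t=27: [5, 10, 5, 10, 10]
t=28: [28, 16, 28, 23, 23]
t=29: [48, 37, 48, 44, 44]
t=30: [11, 22, 11, 17, 17]
t=31: [50, 35, 50, 42, 42]
t=32: [12, 28, 12, 16, 16]
t=33: [41, 36, 41, 42, 42]
t=34: [8, 3, 8, 4, 4]
t=35: [11, 22, 11, 17, 17]

Answer: [8, 3, 8, 4, 4]
Key observation: The state at step 30, [11, 22, 11, 17, 17], reappears at step 35: the system is in a cycle of period 5 from step 30 on.  Therefore the state at step 949 equals the state at step 30 + ((949 - 30) mod 5) = 34, which is [8, 3, 8, 4, 4].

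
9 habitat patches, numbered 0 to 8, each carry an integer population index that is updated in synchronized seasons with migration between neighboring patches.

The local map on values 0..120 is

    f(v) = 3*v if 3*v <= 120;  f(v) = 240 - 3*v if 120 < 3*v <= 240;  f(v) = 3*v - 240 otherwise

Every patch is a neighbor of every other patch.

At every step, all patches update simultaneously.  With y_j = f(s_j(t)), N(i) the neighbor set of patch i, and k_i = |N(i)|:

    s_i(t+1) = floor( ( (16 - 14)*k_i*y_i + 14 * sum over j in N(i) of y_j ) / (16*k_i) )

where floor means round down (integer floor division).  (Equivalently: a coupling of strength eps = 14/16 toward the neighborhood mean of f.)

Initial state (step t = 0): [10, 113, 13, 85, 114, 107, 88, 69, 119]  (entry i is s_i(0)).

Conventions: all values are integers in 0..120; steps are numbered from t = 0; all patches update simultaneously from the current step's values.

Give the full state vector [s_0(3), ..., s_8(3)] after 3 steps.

Answer: [57, 57, 57, 57, 57, 57, 57, 57, 57]

Derivation:
t=0: [10, 113, 13, 85, 114, 107, 88, 69, 119]
t=1: [59, 60, 59, 59, 60, 60, 59, 59, 60]
t=2: [61, 61, 61, 61, 61, 61, 61, 61, 61]
t=3: [57, 57, 57, 57, 57, 57, 57, 57, 57]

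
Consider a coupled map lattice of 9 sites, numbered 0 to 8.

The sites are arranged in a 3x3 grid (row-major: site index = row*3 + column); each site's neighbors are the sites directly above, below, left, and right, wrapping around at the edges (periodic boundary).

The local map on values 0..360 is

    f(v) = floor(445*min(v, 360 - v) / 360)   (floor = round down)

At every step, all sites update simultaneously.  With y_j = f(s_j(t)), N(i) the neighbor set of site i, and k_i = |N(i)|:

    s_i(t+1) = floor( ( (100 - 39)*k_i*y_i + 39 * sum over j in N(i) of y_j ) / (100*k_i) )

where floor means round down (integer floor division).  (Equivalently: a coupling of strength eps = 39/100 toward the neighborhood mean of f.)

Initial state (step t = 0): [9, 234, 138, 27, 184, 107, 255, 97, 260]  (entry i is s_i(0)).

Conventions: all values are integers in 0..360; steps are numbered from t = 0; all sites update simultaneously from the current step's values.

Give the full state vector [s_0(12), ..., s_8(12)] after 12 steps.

Answer: [175, 179, 181, 175, 179, 181, 177, 181, 183]

Derivation:
t=0: [9, 234, 138, 27, 184, 107, 255, 97, 260]
t=1: [54, 144, 144, 67, 175, 133, 106, 133, 128]
t=2: [95, 169, 163, 106, 189, 161, 125, 166, 158]
t=3: [139, 198, 192, 146, 201, 193, 157, 199, 192]
t=4: [180, 197, 202, 184, 196, 202, 192, 199, 204]
t=5: [215, 202, 197, 212, 202, 197, 207, 199, 194]
t=6: [183, 194, 198, 185, 194, 198, 189, 197, 202]
t=7: [214, 205, 201, 213, 205, 201, 209, 202, 198]
t=8: [183, 190, 194, 183, 190, 194, 187, 193, 197]
t=9: [215, 209, 206, 215, 209, 206, 212, 206, 203]
t=10: [181, 186, 188, 181, 186, 188, 183, 188, 191]
t=11: [219, 215, 212, 219, 215, 212, 217, 212, 210]
t=12: [175, 179, 181, 175, 179, 181, 177, 181, 183]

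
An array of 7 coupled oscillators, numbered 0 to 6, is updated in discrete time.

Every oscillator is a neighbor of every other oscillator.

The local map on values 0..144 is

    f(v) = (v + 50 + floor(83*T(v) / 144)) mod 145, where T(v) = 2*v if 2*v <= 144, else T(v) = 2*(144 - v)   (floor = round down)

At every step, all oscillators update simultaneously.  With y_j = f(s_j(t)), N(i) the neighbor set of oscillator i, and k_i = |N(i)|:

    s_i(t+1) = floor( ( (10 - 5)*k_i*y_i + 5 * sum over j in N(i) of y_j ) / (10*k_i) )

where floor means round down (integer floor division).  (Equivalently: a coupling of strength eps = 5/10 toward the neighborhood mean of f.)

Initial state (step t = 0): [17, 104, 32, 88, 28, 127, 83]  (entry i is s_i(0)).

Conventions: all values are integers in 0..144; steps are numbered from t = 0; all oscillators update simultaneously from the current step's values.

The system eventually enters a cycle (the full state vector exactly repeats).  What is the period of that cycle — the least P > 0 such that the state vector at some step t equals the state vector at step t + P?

Simulating step by step:
t=0: [17, 104, 32, 88, 28, 127, 83]
t=1: [80, 67, 93, 68, 90, 65, 68]
t=2: [54, 50, 53, 51, 54, 48, 51]
t=3: [17, 14, 17, 14, 17, 12, 14]
t=4: [83, 81, 83, 81, 83, 79, 81]
t=5: [58, 58, 58, 58, 58, 58, 58]
t=6: [29, 29, 29, 29, 29, 29, 29]
t=7: [112, 112, 112, 112, 112, 112, 112]
t=8: [53, 53, 53, 53, 53, 53, 53]
t=9: [19, 19, 19, 19, 19, 19, 19]
t=10: [90, 90, 90, 90, 90, 90, 90]
t=11: [57, 57, 57, 57, 57, 57, 57]
t=12: [27, 27, 27, 27, 27, 27, 27]
t=13: [108, 108, 108, 108, 108, 108, 108]
t=14: [54, 54, 54, 54, 54, 54, 54]
t=15: [21, 21, 21, 21, 21, 21, 21]
t=16: [95, 95, 95, 95, 95, 95, 95]
t=17: [56, 56, 56, 56, 56, 56, 56]
t=18: [25, 25, 25, 25, 25, 25, 25]
t=19: [103, 103, 103, 103, 103, 103, 103]
t=20: [55, 55, 55, 55, 55, 55, 55]
t=21: [23, 23, 23, 23, 23, 23, 23]
t=22: [99, 99, 99, 99, 99, 99, 99]
t=23: [55, 55, 55, 55, 55, 55, 55]

Answer: 3
Key observation: The state at step 20, [55, 55, 55, 55, 55, 55, 55], reappears at step 23 — and no state repeats earlier — so the cycle the system enters has period 3.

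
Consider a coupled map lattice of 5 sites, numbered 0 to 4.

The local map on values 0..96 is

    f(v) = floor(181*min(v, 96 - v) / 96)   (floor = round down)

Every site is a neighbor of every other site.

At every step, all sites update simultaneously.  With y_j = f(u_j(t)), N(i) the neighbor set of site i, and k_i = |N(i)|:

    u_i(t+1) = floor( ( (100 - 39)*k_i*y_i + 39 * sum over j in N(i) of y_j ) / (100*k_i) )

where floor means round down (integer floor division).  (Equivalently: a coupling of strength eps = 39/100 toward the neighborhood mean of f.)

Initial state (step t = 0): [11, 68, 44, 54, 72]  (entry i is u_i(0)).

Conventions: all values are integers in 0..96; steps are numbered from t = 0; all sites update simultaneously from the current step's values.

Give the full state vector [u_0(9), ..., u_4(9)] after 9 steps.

Answer: [26, 28, 27, 25, 25]

Derivation:
t=0: [11, 68, 44, 54, 72]
t=1: [37, 53, 69, 67, 50]
t=2: [68, 74, 58, 60, 77]
t=3: [52, 46, 62, 60, 43]
t=4: [79, 81, 69, 71, 78]
t=5: [34, 32, 44, 42, 35]
t=6: [66, 64, 76, 74, 67]
t=7: [52, 54, 43, 45, 51]
t=8: [82, 80, 81, 83, 83]
t=9: [26, 28, 27, 25, 25]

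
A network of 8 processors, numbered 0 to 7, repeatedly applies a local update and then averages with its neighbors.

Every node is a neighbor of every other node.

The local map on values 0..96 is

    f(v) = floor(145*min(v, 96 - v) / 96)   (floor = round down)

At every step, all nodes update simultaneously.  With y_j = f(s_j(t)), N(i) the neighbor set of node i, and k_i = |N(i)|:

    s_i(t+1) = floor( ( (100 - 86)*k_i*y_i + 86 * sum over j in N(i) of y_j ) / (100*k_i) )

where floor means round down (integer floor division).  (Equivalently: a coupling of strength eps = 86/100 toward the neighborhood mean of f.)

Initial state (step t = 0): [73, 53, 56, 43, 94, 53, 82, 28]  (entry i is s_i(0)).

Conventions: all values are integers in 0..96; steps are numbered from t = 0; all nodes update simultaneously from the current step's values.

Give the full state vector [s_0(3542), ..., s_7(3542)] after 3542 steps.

Answer: [58, 58, 58, 58, 58, 58, 58, 58]
Key observation: The state at step 12, [58, 58, 58, 58, 58, 58, 58, 58], reappears at step 14: the system is in a cycle of period 2 from step 12 on.  Therefore the state at step 3542 equals the state at step 12 + ((3542 - 12) mod 2) = 12, which is [58, 58, 58, 58, 58, 58, 58, 58].

Derivation:
t=0: [73, 53, 56, 43, 94, 53, 82, 28]
t=1: [43, 44, 44, 44, 43, 44, 43, 43]
t=2: [64, 65, 65, 65, 64, 65, 64, 64]
t=3: [47, 46, 46, 46, 47, 46, 47, 47]
t=4: [69, 69, 69, 69, 69, 69, 69, 69]
t=5: [40, 40, 40, 40, 40, 40, 40, 40]
t=6: [60, 60, 60, 60, 60, 60, 60, 60]
t=7: [54, 54, 54, 54, 54, 54, 54, 54]
t=8: [63, 63, 63, 63, 63, 63, 63, 63]
t=9: [49, 49, 49, 49, 49, 49, 49, 49]
t=10: [70, 70, 70, 70, 70, 70, 70, 70]
t=11: [39, 39, 39, 39, 39, 39, 39, 39]
t=12: [58, 58, 58, 58, 58, 58, 58, 58]
t=13: [57, 57, 57, 57, 57, 57, 57, 57]
t=14: [58, 58, 58, 58, 58, 58, 58, 58]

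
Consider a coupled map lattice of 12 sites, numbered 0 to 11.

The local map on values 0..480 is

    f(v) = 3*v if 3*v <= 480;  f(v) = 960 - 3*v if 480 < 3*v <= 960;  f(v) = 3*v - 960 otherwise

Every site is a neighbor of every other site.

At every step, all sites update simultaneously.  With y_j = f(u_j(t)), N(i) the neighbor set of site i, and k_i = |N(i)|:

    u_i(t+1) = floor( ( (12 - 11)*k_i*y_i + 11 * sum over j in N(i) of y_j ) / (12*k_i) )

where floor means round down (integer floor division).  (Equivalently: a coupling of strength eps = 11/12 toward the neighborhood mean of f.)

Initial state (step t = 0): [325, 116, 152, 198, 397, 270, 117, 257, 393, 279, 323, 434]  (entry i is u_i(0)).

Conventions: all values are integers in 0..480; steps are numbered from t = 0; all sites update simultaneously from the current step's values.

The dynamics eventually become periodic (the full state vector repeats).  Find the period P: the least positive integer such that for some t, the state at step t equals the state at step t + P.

Simulating step by step:
t=0: [325, 116, 152, 198, 397, 270, 117, 257, 393, 279, 323, 434]
t=1: [233, 233, 233, 233, 233, 233, 233, 233, 233, 233, 233, 233]
t=2: [261, 261, 261, 261, 261, 261, 261, 261, 261, 261, 261, 261]
t=3: [177, 177, 177, 177, 177, 177, 177, 177, 177, 177, 177, 177]
t=4: [429, 429, 429, 429, 429, 429, 429, 429, 429, 429, 429, 429]
t=5: [327, 327, 327, 327, 327, 327, 327, 327, 327, 327, 327, 327]
t=6: [21, 21, 21, 21, 21, 21, 21, 21, 21, 21, 21, 21]
t=7: [63, 63, 63, 63, 63, 63, 63, 63, 63, 63, 63, 63]
t=8: [189, 189, 189, 189, 189, 189, 189, 189, 189, 189, 189, 189]
t=9: [393, 393, 393, 393, 393, 393, 393, 393, 393, 393, 393, 393]
t=10: [219, 219, 219, 219, 219, 219, 219, 219, 219, 219, 219, 219]
t=11: [303, 303, 303, 303, 303, 303, 303, 303, 303, 303, 303, 303]
t=12: [51, 51, 51, 51, 51, 51, 51, 51, 51, 51, 51, 51]
t=13: [153, 153, 153, 153, 153, 153, 153, 153, 153, 153, 153, 153]
t=14: [459, 459, 459, 459, 459, 459, 459, 459, 459, 459, 459, 459]
t=15: [417, 417, 417, 417, 417, 417, 417, 417, 417, 417, 417, 417]
t=16: [291, 291, 291, 291, 291, 291, 291, 291, 291, 291, 291, 291]
t=17: [87, 87, 87, 87, 87, 87, 87, 87, 87, 87, 87, 87]
t=18: [261, 261, 261, 261, 261, 261, 261, 261, 261, 261, 261, 261]

Answer: 16
Key observation: The state at step 2, [261, 261, 261, 261, 261, 261, 261, 261, 261, 261, 261, 261], reappears at step 18 — and no state repeats earlier — so the cycle the system enters has period 16.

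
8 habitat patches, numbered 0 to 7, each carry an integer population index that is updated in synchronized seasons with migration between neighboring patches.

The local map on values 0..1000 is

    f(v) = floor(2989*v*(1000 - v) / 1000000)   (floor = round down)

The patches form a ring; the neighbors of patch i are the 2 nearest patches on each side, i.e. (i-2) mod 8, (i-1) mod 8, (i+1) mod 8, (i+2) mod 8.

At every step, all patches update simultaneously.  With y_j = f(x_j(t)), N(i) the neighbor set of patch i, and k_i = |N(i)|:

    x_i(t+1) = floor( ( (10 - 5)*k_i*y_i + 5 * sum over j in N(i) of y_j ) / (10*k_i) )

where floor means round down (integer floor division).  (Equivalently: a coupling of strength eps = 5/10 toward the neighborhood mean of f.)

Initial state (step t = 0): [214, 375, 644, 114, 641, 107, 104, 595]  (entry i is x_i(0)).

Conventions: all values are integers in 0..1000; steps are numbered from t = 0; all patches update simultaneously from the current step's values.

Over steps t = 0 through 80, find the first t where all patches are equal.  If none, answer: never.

Answer: 8
Key observation: Synchronization is absorbing here: once all patches are equal they stay equal, and step 8 is the first all-equal step.

Derivation:
t=0: [214, 375, 644, 114, 641, 107, 104, 595]  (not all equal)
t=1: [548, 626, 616, 445, 537, 390, 413, 580]  (not all equal)
t=2: [727, 713, 718, 726, 731, 722, 727, 723]  (not all equal)
t=3: [597, 604, 600, 597, 592, 596, 593, 598]  (not all equal)
t=4: [718, 716, 717, 718, 720, 719, 720, 718]  (not all equal)
t=5: [605, 606, 605, 604, 603, 603, 602, 604]  (not all equal)
t=6: [714, 713, 714, 714, 714, 714, 715, 714]  (not all equal)
t=7: [610, 610, 610, 610, 609, 609, 609, 610]  (not all equal)
t=8: [711, 711, 711, 711, 711, 711, 711, 711]  (all equal)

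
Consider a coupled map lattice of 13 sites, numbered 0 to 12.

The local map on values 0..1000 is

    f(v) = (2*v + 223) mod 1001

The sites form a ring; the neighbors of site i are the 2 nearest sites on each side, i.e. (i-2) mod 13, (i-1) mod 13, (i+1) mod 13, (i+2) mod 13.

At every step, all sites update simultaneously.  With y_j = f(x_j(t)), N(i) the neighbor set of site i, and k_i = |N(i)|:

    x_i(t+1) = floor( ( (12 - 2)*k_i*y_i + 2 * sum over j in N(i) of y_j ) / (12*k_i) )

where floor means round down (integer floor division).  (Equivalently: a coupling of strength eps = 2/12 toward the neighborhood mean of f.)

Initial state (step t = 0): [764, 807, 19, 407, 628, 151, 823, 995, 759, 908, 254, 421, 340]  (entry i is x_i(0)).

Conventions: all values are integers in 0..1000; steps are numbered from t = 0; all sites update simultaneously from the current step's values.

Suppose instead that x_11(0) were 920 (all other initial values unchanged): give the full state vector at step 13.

Answer: [620, 167, 324, 500, 744, 474, 502, 97, 722, 388, 283, 790, 536]
Key observation: This trace re-runs the system from the modified initial state.

Derivation:
t=0: [764, 807, 19, 407, 628, 151, 823, 995, 759, 908, 254, 920, 340]
t=1: [710, 777, 305, 117, 468, 503, 804, 266, 693, 103, 681, 151, 851]
t=2: [662, 765, 778, 463, 229, 281, 764, 716, 614, 460, 590, 544, 875]
t=3: [572, 728, 736, 248, 670, 747, 732, 633, 456, 194, 413, 344, 893]
t=4: [400, 639, 675, 709, 585, 698, 650, 496, 188, 575, 109, 802, 89]
t=5: [114, 484, 541, 620, 424, 588, 510, 266, 563, 396, 459, 739, 408]
t=6: [427, 210, 302, 425, 116, 395, 267, 670, 337, 92, 162, 610, 93]
t=7: [160, 593, 741, 140, 448, 86, 711, 554, 842, 441, 545, 428, 412]
t=8: [504, 414, 652, 486, 191, 395, 609, 360, 812, 154, 307, 106, 94]
t=9: [250, 98, 483, 211, 553, 100, 466, 862, 819, 570, 790, 446, 407]
t=10: [634, 415, 244, 594, 332, 438, 234, 863, 811, 415, 725, 175, 115]
t=11: [482, 129, 669, 414, 818, 204, 691, 860, 801, 169, 640, 546, 451]
t=12: [216, 439, 532, 147, 791, 628, 638, 894, 795, 575, 494, 318, 165]
t=13: [620, 167, 324, 500, 744, 474, 502, 97, 722, 388, 283, 790, 536]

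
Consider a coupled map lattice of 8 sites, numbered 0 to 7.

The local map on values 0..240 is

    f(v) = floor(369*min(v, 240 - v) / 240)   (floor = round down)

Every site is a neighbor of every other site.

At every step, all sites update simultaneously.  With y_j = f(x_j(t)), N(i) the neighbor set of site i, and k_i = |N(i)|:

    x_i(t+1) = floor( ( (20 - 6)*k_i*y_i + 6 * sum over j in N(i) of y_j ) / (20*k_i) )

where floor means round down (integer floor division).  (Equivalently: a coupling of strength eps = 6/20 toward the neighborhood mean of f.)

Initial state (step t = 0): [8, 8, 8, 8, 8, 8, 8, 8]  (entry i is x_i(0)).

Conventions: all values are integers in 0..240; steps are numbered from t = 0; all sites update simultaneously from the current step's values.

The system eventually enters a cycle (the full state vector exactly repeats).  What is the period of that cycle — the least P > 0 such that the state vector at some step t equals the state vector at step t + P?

Answer: 14
Key observation: The state at step 7, [147, 147, 147, 147, 147, 147, 147, 147], reappears at step 21 — and no state repeats earlier — so the cycle the system enters has period 14.

Derivation:
t=0: [8, 8, 8, 8, 8, 8, 8, 8]
t=1: [12, 12, 12, 12, 12, 12, 12, 12]
t=2: [18, 18, 18, 18, 18, 18, 18, 18]
t=3: [27, 27, 27, 27, 27, 27, 27, 27]
t=4: [41, 41, 41, 41, 41, 41, 41, 41]
t=5: [63, 63, 63, 63, 63, 63, 63, 63]
t=6: [96, 96, 96, 96, 96, 96, 96, 96]
t=7: [147, 147, 147, 147, 147, 147, 147, 147]
t=8: [142, 142, 142, 142, 142, 142, 142, 142]
t=9: [150, 150, 150, 150, 150, 150, 150, 150]
t=10: [138, 138, 138, 138, 138, 138, 138, 138]
t=11: [156, 156, 156, 156, 156, 156, 156, 156]
t=12: [129, 129, 129, 129, 129, 129, 129, 129]
t=13: [170, 170, 170, 170, 170, 170, 170, 170]
t=14: [107, 107, 107, 107, 107, 107, 107, 107]
t=15: [164, 164, 164, 164, 164, 164, 164, 164]
t=16: [116, 116, 116, 116, 116, 116, 116, 116]
t=17: [178, 178, 178, 178, 178, 178, 178, 178]
t=18: [95, 95, 95, 95, 95, 95, 95, 95]
t=19: [146, 146, 146, 146, 146, 146, 146, 146]
t=20: [144, 144, 144, 144, 144, 144, 144, 144]
t=21: [147, 147, 147, 147, 147, 147, 147, 147]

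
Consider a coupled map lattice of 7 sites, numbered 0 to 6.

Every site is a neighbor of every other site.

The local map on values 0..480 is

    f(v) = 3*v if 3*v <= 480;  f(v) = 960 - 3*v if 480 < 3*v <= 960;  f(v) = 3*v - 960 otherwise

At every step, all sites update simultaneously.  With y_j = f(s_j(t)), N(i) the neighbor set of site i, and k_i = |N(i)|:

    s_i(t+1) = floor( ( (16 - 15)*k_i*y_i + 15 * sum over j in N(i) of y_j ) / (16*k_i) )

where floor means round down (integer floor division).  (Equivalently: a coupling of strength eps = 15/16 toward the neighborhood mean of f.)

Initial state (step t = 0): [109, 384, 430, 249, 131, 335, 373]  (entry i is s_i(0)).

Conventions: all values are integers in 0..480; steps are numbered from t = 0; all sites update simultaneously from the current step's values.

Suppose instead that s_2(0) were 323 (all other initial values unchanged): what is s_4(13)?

Simulating step by step:
t=0: [109, 384, 323, 249, 131, 335, 373]
t=1: [178, 191, 208, 189, 172, 204, 194]
t=2: [383, 387, 392, 386, 382, 391, 388]
t=3: [202, 201, 199, 201, 202, 199, 200]
t=4: [358, 358, 357, 358, 358, 357, 358]
t=5: [113, 113, 113, 113, 113, 113, 113]
t=6: [339, 339, 339, 339, 339, 339, 339]
t=7: [57, 57, 57, 57, 57, 57, 57]
t=8: [171, 171, 171, 171, 171, 171, 171]
t=9: [447, 447, 447, 447, 447, 447, 447]
t=10: [381, 381, 381, 381, 381, 381, 381]
t=11: [183, 183, 183, 183, 183, 183, 183]
t=12: [411, 411, 411, 411, 411, 411, 411]
t=13: [273, 273, 273, 273, 273, 273, 273]

Answer: s_4(13) = 273
Key observation: This trace re-runs the system from the modified initial state.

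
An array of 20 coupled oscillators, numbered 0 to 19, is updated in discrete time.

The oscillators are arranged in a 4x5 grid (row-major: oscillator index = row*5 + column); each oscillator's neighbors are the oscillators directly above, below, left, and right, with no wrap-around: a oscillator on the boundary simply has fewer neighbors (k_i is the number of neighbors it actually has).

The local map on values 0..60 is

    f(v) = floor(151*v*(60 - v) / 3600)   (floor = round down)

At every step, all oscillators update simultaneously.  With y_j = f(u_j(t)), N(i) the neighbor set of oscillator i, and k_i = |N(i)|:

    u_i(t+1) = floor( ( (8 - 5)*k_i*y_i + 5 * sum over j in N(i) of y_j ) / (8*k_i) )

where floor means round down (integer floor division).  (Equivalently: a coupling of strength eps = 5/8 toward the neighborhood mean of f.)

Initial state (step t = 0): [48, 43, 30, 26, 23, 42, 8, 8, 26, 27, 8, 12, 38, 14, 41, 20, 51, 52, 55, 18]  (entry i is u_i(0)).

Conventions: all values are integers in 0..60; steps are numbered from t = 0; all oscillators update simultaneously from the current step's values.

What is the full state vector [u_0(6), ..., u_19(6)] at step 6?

Simulating step by step:
t=0: [48, 43, 30, 26, 23, 42, 8, 8, 26, 27, 8, 12, 38, 14, 41, 20, 51, 52, 55, 18]
t=1: [28, 27, 31, 36, 36, 23, 22, 26, 32, 35, 24, 22, 26, 28, 31, 23, 22, 19, 19, 25]
t=2: [36, 36, 36, 36, 36, 35, 35, 36, 36, 36, 35, 35, 35, 36, 36, 35, 34, 33, 33, 35]
t=3: [36, 36, 36, 36, 36, 36, 36, 36, 36, 36, 36, 36, 36, 36, 36, 36, 36, 36, 36, 36]
t=4: [36, 36, 36, 36, 36, 36, 36, 36, 36, 36, 36, 36, 36, 36, 36, 36, 36, 36, 36, 36]
t=5: [36, 36, 36, 36, 36, 36, 36, 36, 36, 36, 36, 36, 36, 36, 36, 36, 36, 36, 36, 36]
t=6: [36, 36, 36, 36, 36, 36, 36, 36, 36, 36, 36, 36, 36, 36, 36, 36, 36, 36, 36, 36]

Answer: [36, 36, 36, 36, 36, 36, 36, 36, 36, 36, 36, 36, 36, 36, 36, 36, 36, 36, 36, 36]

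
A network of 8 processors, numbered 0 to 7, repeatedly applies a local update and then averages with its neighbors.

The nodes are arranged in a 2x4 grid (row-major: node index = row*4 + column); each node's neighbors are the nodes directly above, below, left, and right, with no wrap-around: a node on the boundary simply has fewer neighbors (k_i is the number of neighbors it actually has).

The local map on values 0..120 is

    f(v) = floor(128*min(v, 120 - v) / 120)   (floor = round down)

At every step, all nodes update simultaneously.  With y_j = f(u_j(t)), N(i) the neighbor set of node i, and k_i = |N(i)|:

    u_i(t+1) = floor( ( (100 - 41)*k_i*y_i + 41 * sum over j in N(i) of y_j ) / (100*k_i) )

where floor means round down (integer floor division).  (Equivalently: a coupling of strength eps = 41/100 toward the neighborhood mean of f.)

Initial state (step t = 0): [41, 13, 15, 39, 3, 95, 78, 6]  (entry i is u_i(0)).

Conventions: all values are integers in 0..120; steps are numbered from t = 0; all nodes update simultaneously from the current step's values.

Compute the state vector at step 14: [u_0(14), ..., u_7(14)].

Simulating step by step:
t=0: [41, 13, 15, 39, 3, 95, 78, 6]
t=1: [28, 19, 22, 28, 15, 23, 32, 20]
t=2: [24, 22, 24, 26, 20, 23, 29, 25]
t=3: [23, 23, 25, 26, 22, 24, 27, 27]
t=4: [23, 24, 26, 27, 23, 25, 27, 27]
t=5: [24, 25, 27, 27, 24, 25, 27, 28]
t=6: [25, 26, 27, 28, 25, 26, 27, 28]
t=7: [26, 27, 28, 28, 26, 27, 28, 28]
t=8: [27, 28, 28, 29, 27, 28, 28, 29]
t=9: [28, 28, 29, 29, 28, 28, 29, 29]
t=10: [29, 29, 29, 30, 29, 29, 29, 30]
t=11: [30, 30, 30, 31, 30, 30, 30, 31]
t=12: [32, 32, 32, 32, 32, 32, 32, 32]
t=13: [34, 34, 34, 34, 34, 34, 34, 34]
t=14: [36, 36, 36, 36, 36, 36, 36, 36]

Answer: [36, 36, 36, 36, 36, 36, 36, 36]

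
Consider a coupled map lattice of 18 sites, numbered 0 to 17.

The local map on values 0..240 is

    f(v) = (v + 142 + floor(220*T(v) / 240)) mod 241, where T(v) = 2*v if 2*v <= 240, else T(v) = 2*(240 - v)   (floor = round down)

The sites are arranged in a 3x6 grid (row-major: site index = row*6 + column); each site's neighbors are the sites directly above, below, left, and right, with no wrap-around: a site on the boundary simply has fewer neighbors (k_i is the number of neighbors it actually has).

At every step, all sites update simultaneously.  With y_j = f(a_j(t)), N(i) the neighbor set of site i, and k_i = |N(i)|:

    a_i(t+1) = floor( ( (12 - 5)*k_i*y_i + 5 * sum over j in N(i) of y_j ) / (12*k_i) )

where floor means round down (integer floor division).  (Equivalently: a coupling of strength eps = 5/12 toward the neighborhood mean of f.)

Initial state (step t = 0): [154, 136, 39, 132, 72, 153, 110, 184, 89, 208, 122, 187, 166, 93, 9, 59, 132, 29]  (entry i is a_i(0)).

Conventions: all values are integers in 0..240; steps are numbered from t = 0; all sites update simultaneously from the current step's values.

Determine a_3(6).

Simulating step by step:
t=0: [154, 136, 39, 132, 72, 153, 110, 184, 89, 208, 122, 187, 166, 93, 9, 59, 132, 29]
t=1: [215, 189, 91, 174, 156, 184, 207, 187, 144, 169, 211, 201, 196, 172, 150, 118, 208, 217]
t=2: [167, 176, 175, 193, 199, 189, 170, 188, 207, 201, 174, 172, 179, 195, 216, 218, 175, 164]
t=3: [199, 193, 189, 180, 179, 184, 196, 184, 172, 174, 191, 195, 189, 178, 164, 166, 191, 200]
t=4: [176, 180, 185, 190, 189, 185, 178, 186, 195, 194, 183, 179, 183, 191, 201, 198, 182, 176]
t=5: [192, 190, 185, 182, 183, 186, 190, 185, 179, 179, 186, 190, 187, 181, 175, 177, 187, 192]
t=6: [181, 182, 186, 188, 187, 185, 182, 186, 190, 190, 186, 182, 185, 189, 193, 191, 185, 182]

Answer: a_3(6) = 188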